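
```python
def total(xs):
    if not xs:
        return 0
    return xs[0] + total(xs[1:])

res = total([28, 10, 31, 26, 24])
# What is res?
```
Call trace:
total(xs=[28, 10, 31, 26, 24])
  total(xs=[10, 31, 26, 24])
    total(xs=[31, 26, 24])
      total(xs=[26, 24])
        total(xs=[24])
          total(xs=[])
          -> return 0
        -> return 24
      -> return 50
    -> return 81
  -> return 91
-> return 119

Final answer: 119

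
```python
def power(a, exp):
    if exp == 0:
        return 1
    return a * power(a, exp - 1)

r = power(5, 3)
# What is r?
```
Call trace:
power(a=5, exp=3)
  power(a=5, exp=2)
    power(a=5, exp=1)
      power(a=5, exp=0)
      -> return 1
    -> return 5
  -> return 25
-> return 125

Final answer: 125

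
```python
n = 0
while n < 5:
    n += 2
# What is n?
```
Trace:
  n=0
  n=2
  n=4
  n=6

Final answer: 6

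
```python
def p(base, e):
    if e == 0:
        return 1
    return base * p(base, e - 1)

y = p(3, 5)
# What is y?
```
Call trace:
p(base=3, e=5)
  p(base=3, e=4)
    p(base=3, e=3)
      p(base=3, e=2)
        p(base=3, e=1)
          p(base=3, e=0)
          -> return 1
        -> return 3
      -> return 9
    -> return 27
  -> return 81
-> return 243

Final answer: 243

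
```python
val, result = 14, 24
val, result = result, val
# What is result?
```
Trace:
  val=14, result=24
  val=24, result=14

Final answer: 14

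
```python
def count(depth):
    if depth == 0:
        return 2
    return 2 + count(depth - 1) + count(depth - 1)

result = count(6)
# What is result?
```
Call trace (a repeated sub-call is expanded the first time; later identical calls just restate its return value):
count(depth=6)
  count(depth=5)
    count(depth=4)
      count(depth=3)
        count(depth=2)
          count(depth=1)
            count(depth=0)
            -> return 2
            count(depth=0)
            -> return 2
          -> return 6
          count(depth=1) -> return 6  (same call as traced above)
        -> return 14
        count(depth=2) -> return 14  (same call as traced above)
      -> return 30
      count(depth=3) -> return 30  (same call as traced above)
    -> return 62
    count(depth=4) -> return 62  (same call as traced above)
  -> return 126
  count(depth=5) -> return 126  (same call as traced above)
-> return 254

Final answer: 254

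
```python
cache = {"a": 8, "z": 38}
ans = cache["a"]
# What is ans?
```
Trace:
  cache={'a': 8, 'z': 38}
  cache={'a': 8, 'z': 38}, ans=8

Final answer: 8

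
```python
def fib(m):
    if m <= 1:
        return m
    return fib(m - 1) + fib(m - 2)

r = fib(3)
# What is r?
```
Call trace:
fib(m=3)
  fib(m=2)
    fib(m=1)
    -> return 1
    fib(m=0)
    -> return 0
  -> return 1
  fib(m=1)
  -> return 1
-> return 2

Final answer: 2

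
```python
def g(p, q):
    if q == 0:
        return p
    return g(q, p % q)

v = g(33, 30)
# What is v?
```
Call trace:
g(p=33, q=30)
  g(p=30, q=3)
    g(p=3, q=0)
    -> return 3
  -> return 3
-> return 3

Final answer: 3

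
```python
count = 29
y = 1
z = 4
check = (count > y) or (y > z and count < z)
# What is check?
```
Trace:
  count=29
  count=29, y=1
  count=29, y=1, z=4
  count=29, y=1, z=4, check=True

Final answer: True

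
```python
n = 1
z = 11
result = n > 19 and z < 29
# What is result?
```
Trace:
  n=1
  n=1, z=11
  n=1, z=11, result=False

Final answer: False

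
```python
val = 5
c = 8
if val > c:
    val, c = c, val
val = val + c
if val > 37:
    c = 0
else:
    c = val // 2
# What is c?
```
Trace:
  val=5
  val=5, c=8
  val=5, c=8
  val=13, c=8
  val=13, c=6

Final answer: 6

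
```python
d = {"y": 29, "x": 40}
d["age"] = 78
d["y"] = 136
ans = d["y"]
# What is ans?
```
Trace:
  d={'y': 29, 'x': 40}
  d={'y': 29, 'x': 40, 'age': 78}
  d={'y': 136, 'x': 40, 'age': 78}
  d={'y': 136, 'x': 40, 'age': 78}, ans=136

Final answer: 136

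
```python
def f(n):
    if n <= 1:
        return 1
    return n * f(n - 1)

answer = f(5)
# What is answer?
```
Call trace:
f(n=5)
  f(n=4)
    f(n=3)
      f(n=2)
        f(n=1)
        -> return 1
      -> return 2
    -> return 6
  -> return 24
-> return 120

Final answer: 120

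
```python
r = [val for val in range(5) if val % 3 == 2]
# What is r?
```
Trace:
  val=0
  val=1
  val=2
  val=3
  val=4
  r=[2]

Final answer: [2]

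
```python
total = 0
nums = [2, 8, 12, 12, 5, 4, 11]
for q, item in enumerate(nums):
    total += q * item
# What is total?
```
Trace:
  total=0
  total=0, q=0, item=2
  total=8, q=1, item=8
  total=32, q=2, item=12
  total=68, q=3, item=12
  total=88, q=4, item=5
  total=108, q=5, item=4
  total=174, q=6, item=11

Final answer: 174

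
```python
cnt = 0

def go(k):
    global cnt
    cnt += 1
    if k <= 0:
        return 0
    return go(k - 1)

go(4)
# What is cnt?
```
Call trace:
go(k=4)
  go(k=3)
    go(k=2)
      go(k=1)
        go(k=0)
        -> return 0
      -> return 0
    -> return 0
  -> return 0
-> return 0

cnt is incremented once per call. go is entered once for each k = 4, 3, 2, 1, 0 (the k <= 0 call returns without recursing), i.e. 4 + 1 calls.
cnt = 5

Final answer: 5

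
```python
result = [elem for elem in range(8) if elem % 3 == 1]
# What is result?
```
Trace:
  elem=0
  elem=1
  elem=2
  elem=3
  elem=4
  elem=5
  elem=6
  elem=7
  result=[1, 4, 7]

Final answer: [1, 4, 7]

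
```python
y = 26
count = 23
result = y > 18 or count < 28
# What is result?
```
Trace:
  y=26
  y=26, count=23
  y=26, count=23, result=True

Final answer: True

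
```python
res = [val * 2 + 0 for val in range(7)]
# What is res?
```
Trace:
  val=0
  val=1
  val=2
  val=3
  val=4
  val=5
  val=6
  res=[0, 2, 4, 6, 8, 10, 12]

Final answer: [0, 2, 4, 6, 8, 10, 12]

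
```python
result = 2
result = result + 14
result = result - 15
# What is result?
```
Trace:
  result=2
  result=16
  result=1

Final answer: 1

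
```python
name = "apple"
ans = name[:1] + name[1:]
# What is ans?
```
Trace:
  name='apple'
  name='apple', ans='apple'

Final answer: 'apple'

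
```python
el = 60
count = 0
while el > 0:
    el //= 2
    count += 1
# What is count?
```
Trace:
  el=60
  el=60, count=0
  el=30, count=1
  el=15, count=2
  el=7, count=3
  el=3, count=4
  el=1, count=5
  el=0, count=6

Final answer: 6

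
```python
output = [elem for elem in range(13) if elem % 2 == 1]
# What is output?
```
Trace:
  elem=0
  elem=1
  elem=2
  elem=3
  elem=4
  elem=5
  elem=6
  elem=7
  elem=8
  elem=9
  elem=10
  elem=11
  elem=12
  output=[1, 3, 5, 7, 9, 11]

Final answer: [1, 3, 5, 7, 9, 11]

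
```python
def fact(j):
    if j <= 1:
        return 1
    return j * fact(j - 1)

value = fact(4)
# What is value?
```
Call trace:
fact(j=4)
  fact(j=3)
    fact(j=2)
      fact(j=1)
      -> return 1
    -> return 2
  -> return 6
-> return 24

Final answer: 24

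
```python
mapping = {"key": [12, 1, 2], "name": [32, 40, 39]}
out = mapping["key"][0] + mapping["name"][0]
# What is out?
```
Trace:
  mapping={'key': [12, 1, 2], 'name': [32, 40, 39]}
  mapping={'key': [12, 1, 2], 'name': [32, 40, 39]}, out=44

Final answer: 44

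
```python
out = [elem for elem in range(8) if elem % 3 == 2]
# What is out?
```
Trace:
  elem=0
  elem=1
  elem=2
  elem=3
  elem=4
  elem=5
  elem=6
  elem=7
  out=[2, 5]

Final answer: [2, 5]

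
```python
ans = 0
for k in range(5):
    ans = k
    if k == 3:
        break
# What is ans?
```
Trace:
  ans=0
  ans=0, k=0
  ans=1, k=1
  ans=2, k=2
  ans=3, k=3

Final answer: 3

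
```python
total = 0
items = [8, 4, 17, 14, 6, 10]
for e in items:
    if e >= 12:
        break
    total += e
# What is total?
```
Trace:
  total=0
  total=8, e=8
  total=12, e=4
  total=12, e=17

Final answer: 12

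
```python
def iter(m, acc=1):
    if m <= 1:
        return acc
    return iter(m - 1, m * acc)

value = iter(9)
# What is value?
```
Call trace:
iter(m=9, acc=1)
  iter(m=8, acc=9)
    iter(m=7, acc=72)
      iter(m=6, acc=504)
        iter(m=5, acc=3024)
          iter(m=4, acc=15120)
            iter(m=3, acc=60480)
              iter(m=2, acc=181440)
                iter(m=1, acc=362880)
                -> return 362880
              -> return 362880
            -> return 362880
          -> return 362880
        -> return 362880
      -> return 362880
    -> return 362880
  -> return 362880
-> return 362880

Final answer: 362880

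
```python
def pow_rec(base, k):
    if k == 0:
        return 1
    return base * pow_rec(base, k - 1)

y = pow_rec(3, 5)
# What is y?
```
Call trace:
pow_rec(base=3, k=5)
  pow_rec(base=3, k=4)
    pow_rec(base=3, k=3)
      pow_rec(base=3, k=2)
        pow_rec(base=3, k=1)
          pow_rec(base=3, k=0)
          -> return 1
        -> return 3
      -> return 9
    -> return 27
  -> return 81
-> return 243

Final answer: 243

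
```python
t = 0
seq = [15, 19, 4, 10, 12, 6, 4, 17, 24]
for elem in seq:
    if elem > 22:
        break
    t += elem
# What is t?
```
Trace:
  t=0
  t=15, elem=15
  t=34, elem=19
  t=38, elem=4
  t=48, elem=10
  t=60, elem=12
  t=66, elem=6
  t=70, elem=4
  t=87, elem=17
  t=87, elem=24

Final answer: 87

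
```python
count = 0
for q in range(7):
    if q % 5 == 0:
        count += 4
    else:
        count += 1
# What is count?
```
Trace:
  count=0
  count=4, q=0
  count=5, q=1
  count=6, q=2
  count=7, q=3
  count=8, q=4
  count=12, q=5
  count=13, q=6

Final answer: 13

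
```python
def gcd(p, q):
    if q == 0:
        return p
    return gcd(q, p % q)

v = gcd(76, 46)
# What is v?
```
Call trace:
gcd(p=76, q=46)
  gcd(p=46, q=30)
    gcd(p=30, q=16)
      gcd(p=16, q=14)
        gcd(p=14, q=2)
          gcd(p=2, q=0)
          -> return 2
        -> return 2
      -> return 2
    -> return 2
  -> return 2
-> return 2

Final answer: 2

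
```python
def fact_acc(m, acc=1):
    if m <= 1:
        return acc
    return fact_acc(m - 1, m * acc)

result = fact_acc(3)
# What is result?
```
Call trace:
fact_acc(m=3, acc=1)
  fact_acc(m=2, acc=3)
    fact_acc(m=1, acc=6)
    -> return 6
  -> return 6
-> return 6

Final answer: 6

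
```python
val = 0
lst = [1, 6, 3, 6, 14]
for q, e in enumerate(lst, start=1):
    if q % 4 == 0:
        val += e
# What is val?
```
Trace:
  val=0
  val=0, q=1, e=1
  val=0, q=2, e=6
  val=0, q=3, e=3
  val=6, q=4, e=6
  val=6, q=5, e=14

Final answer: 6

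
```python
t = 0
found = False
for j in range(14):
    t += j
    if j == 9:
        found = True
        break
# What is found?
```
Trace:
  t=0
  t=0, found=False
  t=0, found=False, j=0
  t=1, found=False, j=1
  t=3, found=False, j=2
  t=6, found=False, j=3
  t=10, found=False, j=4
  t=15, found=False, j=5
  t=21, found=False, j=6
  t=28, found=False, j=7
  t=36, found=False, j=8
  t=45, found=True, j=9

Final answer: True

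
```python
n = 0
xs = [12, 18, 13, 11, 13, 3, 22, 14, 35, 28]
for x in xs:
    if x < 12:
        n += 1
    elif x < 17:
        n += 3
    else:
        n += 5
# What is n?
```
Trace:
  n=0
  n=3, x=12
  n=8, x=18
  n=11, x=13
  n=12, x=11
  n=15, x=13
  n=16, x=3
  n=21, x=22
  n=24, x=14
  n=29, x=35
  n=34, x=28

Final answer: 34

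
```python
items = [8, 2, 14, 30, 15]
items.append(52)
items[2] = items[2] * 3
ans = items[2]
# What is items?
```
Trace:
  items=[8, 2, 14, 30, 15]
  items=[8, 2, 14, 30, 15, 52]
  items=[8, 2, 42, 30, 15, 52]
  items=[8, 2, 42, 30, 15, 52], ans=42

Final answer: [8, 2, 42, 30, 15, 52]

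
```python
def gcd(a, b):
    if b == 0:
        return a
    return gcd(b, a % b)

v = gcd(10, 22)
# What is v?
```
Call trace:
gcd(a=10, b=22)
  gcd(a=22, b=10)
    gcd(a=10, b=2)
      gcd(a=2, b=0)
      -> return 2
    -> return 2
  -> return 2
-> return 2

Final answer: 2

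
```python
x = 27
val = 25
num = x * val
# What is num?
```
Trace:
  x=27
  x=27, val=25
  x=27, val=25, num=675

Final answer: 675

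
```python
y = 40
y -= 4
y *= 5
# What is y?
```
Trace:
  y=40
  y=36
  y=180

Final answer: 180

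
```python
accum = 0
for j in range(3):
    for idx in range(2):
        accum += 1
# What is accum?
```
Trace:
  accum=0
  accum=1, j=0, idx=0
  accum=2, j=0, idx=1
  accum=3, j=1, idx=0
  accum=4, j=1, idx=1
  accum=5, j=2, idx=0
  accum=6, j=2, idx=1

Final answer: 6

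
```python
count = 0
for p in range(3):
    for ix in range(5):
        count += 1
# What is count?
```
Trace:
  count=0
  count=1, p=0, ix=0
  count=2, p=0, ix=1
  count=3, p=0, ix=2
  count=4, p=0, ix=3
  count=5, p=0, ix=4
  count=6, p=1, ix=0
  count=7, p=1, ix=1
  count=8, p=1, ix=2
  count=9, p=1, ix=3
  count=10, p=1, ix=4
  count=11, p=2, ix=0
  count=12, p=2, ix=1
  count=13, p=2, ix=2
  count=14, p=2, ix=3
  count=15, p=2, ix=4

Final answer: 15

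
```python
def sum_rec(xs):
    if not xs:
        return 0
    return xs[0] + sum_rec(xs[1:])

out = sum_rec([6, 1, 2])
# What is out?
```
Call trace:
sum_rec(xs=[6, 1, 2])
  sum_rec(xs=[1, 2])
    sum_rec(xs=[2])
      sum_rec(xs=[])
      -> return 0
    -> return 2
  -> return 3
-> return 9

Final answer: 9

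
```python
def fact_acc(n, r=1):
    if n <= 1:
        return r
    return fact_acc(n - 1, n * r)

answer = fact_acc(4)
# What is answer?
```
Call trace:
fact_acc(n=4, r=1)
  fact_acc(n=3, r=4)
    fact_acc(n=2, r=12)
      fact_acc(n=1, r=24)
      -> return 24
    -> return 24
  -> return 24
-> return 24

Final answer: 24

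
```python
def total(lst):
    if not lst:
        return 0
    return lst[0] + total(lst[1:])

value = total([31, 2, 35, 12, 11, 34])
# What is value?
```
Call trace:
total(lst=[31, 2, 35, 12, 11, 34])
  total(lst=[2, 35, 12, 11, 34])
    total(lst=[35, 12, 11, 34])
      total(lst=[12, 11, 34])
        total(lst=[11, 34])
          total(lst=[34])
            total(lst=[])
            -> return 0
          -> return 34
        -> return 45
      -> return 57
    -> return 92
  -> return 94
-> return 125

Final answer: 125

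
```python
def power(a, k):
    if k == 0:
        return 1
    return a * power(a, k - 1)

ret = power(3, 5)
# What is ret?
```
Call trace:
power(a=3, k=5)
  power(a=3, k=4)
    power(a=3, k=3)
      power(a=3, k=2)
        power(a=3, k=1)
          power(a=3, k=0)
          -> return 1
        -> return 3
      -> return 9
    -> return 27
  -> return 81
-> return 243

Final answer: 243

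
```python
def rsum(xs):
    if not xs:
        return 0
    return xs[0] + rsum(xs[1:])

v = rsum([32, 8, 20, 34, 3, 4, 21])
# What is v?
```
Call trace:
rsum(xs=[32, 8, 20, 34, 3, 4, 21])
  rsum(xs=[8, 20, 34, 3, 4, 21])
    rsum(xs=[20, 34, 3, 4, 21])
      rsum(xs=[34, 3, 4, 21])
        rsum(xs=[3, 4, 21])
          rsum(xs=[4, 21])
            rsum(xs=[21])
              rsum(xs=[])
              -> return 0
            -> return 21
          -> return 25
        -> return 28
      -> return 62
    -> return 82
  -> return 90
-> return 122

Final answer: 122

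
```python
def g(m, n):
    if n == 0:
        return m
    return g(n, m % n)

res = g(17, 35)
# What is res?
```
Call trace:
g(m=17, n=35)
  g(m=35, n=17)
    g(m=17, n=1)
      g(m=1, n=0)
      -> return 1
    -> return 1
  -> return 1
-> return 1

Final answer: 1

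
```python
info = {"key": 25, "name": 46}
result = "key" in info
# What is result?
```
Trace:
  info={'key': 25, 'name': 46}
  info={'key': 25, 'name': 46}, result=True

Final answer: True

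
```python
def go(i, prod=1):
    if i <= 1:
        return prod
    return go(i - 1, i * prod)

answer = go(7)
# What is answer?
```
Call trace:
go(i=7, prod=1)
  go(i=6, prod=7)
    go(i=5, prod=42)
      go(i=4, prod=210)
        go(i=3, prod=840)
          go(i=2, prod=2520)
            go(i=1, prod=5040)
            -> return 5040
          -> return 5040
        -> return 5040
      -> return 5040
    -> return 5040
  -> return 5040
-> return 5040

Final answer: 5040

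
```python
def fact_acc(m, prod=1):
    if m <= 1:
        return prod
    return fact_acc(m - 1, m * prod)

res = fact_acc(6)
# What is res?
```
Call trace:
fact_acc(m=6, prod=1)
  fact_acc(m=5, prod=6)
    fact_acc(m=4, prod=30)
      fact_acc(m=3, prod=120)
        fact_acc(m=2, prod=360)
          fact_acc(m=1, prod=720)
          -> return 720
        -> return 720
      -> return 720
    -> return 720
  -> return 720
-> return 720

Final answer: 720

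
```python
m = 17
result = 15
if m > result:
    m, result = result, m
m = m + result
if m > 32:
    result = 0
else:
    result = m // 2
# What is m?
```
Trace:
  m=17
  m=17, result=15
  m=15, result=17
  m=32, result=17
  m=32, result=16

Final answer: 32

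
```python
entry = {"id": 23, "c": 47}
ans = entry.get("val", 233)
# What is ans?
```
Trace:
  entry={'id': 23, 'c': 47}
  entry={'id': 23, 'c': 47}, ans=233

Final answer: 233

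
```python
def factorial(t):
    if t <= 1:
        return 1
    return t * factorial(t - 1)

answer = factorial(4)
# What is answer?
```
Call trace:
factorial(t=4)
  factorial(t=3)
    factorial(t=2)
      factorial(t=1)
      -> return 1
    -> return 2
  -> return 6
-> return 24

Final answer: 24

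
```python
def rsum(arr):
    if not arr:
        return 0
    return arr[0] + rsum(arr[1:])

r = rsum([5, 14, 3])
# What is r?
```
Call trace:
rsum(arr=[5, 14, 3])
  rsum(arr=[14, 3])
    rsum(arr=[3])
      rsum(arr=[])
      -> return 0
    -> return 3
  -> return 17
-> return 22

Final answer: 22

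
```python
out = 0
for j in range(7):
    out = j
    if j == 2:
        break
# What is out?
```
Trace:
  out=0
  out=0, j=0
  out=1, j=1
  out=2, j=2

Final answer: 2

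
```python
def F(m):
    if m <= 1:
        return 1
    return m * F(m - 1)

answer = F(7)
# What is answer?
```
Call trace:
F(m=7)
  F(m=6)
    F(m=5)
      F(m=4)
        F(m=3)
          F(m=2)
            F(m=1)
            -> return 1
          -> return 2
        -> return 6
      -> return 24
    -> return 120
  -> return 720
-> return 5040

Final answer: 5040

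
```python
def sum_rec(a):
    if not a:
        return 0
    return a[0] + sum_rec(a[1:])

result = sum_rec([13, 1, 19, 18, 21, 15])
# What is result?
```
Call trace:
sum_rec(a=[13, 1, 19, 18, 21, 15])
  sum_rec(a=[1, 19, 18, 21, 15])
    sum_rec(a=[19, 18, 21, 15])
      sum_rec(a=[18, 21, 15])
        sum_rec(a=[21, 15])
          sum_rec(a=[15])
            sum_rec(a=[])
            -> return 0
          -> return 15
        -> return 36
      -> return 54
    -> return 73
  -> return 74
-> return 87

Final answer: 87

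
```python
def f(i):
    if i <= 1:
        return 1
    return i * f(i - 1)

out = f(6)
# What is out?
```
Call trace:
f(i=6)
  f(i=5)
    f(i=4)
      f(i=3)
        f(i=2)
          f(i=1)
          -> return 1
        -> return 2
      -> return 6
    -> return 24
  -> return 120
-> return 720

Final answer: 720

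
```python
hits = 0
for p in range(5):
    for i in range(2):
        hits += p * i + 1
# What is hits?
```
Trace:
  hits=0
  hits=1, p=0, i=0
  hits=2, p=0, i=1
  hits=3, p=1, i=0
  hits=5, p=1, i=1
  hits=6, p=2, i=0
  hits=9, p=2, i=1
  hits=10, p=3, i=0
  hits=14, p=3, i=1
  hits=15, p=4, i=0
  hits=20, p=4, i=1

Final answer: 20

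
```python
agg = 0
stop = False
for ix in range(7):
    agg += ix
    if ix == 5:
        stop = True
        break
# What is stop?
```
Trace:
  agg=0
  agg=0, stop=False
  agg=0, stop=False, ix=0
  agg=1, stop=False, ix=1
  agg=3, stop=False, ix=2
  agg=6, stop=False, ix=3
  agg=10, stop=False, ix=4
  agg=15, stop=True, ix=5

Final answer: True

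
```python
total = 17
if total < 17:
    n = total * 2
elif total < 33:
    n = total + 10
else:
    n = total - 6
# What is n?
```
Trace:
  total=17
  total=17, n=27

Final answer: 27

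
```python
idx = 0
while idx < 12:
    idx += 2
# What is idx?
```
Trace:
  idx=0
  idx=2
  idx=4
  idx=6
  idx=8
  idx=10
  idx=12

Final answer: 12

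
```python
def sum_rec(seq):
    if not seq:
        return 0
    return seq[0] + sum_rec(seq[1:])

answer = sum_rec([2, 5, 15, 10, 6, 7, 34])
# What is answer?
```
Call trace:
sum_rec(seq=[2, 5, 15, 10, 6, 7, 34])
  sum_rec(seq=[5, 15, 10, 6, 7, 34])
    sum_rec(seq=[15, 10, 6, 7, 34])
      sum_rec(seq=[10, 6, 7, 34])
        sum_rec(seq=[6, 7, 34])
          sum_rec(seq=[7, 34])
            sum_rec(seq=[34])
              sum_rec(seq=[])
              -> return 0
            -> return 34
          -> return 41
        -> return 47
      -> return 57
    -> return 72
  -> return 77
-> return 79

Final answer: 79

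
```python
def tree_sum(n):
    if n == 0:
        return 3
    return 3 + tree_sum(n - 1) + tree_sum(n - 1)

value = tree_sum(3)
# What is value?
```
Call trace (a repeated sub-call is expanded the first time; later identical calls just restate its return value):
tree_sum(n=3)
  tree_sum(n=2)
    tree_sum(n=1)
      tree_sum(n=0)
      -> return 3
      tree_sum(n=0)
      -> return 3
    -> return 9
    tree_sum(n=1) -> return 9  (same call as traced above)
  -> return 21
  tree_sum(n=2) -> return 21  (same call as traced above)
-> return 45

Final answer: 45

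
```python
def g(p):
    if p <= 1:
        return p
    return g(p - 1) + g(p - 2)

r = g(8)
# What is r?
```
Call trace (a repeated sub-call is expanded the first time; later identical calls just restate its return value):
g(p=8)
  g(p=7)
    g(p=6)
      g(p=5)
        g(p=4)
          g(p=3)
            g(p=2)
              g(p=1)
              -> return 1
              g(p=0)
              -> return 0
            -> return 1
            g(p=1)
            -> return 1
          -> return 2
          g(p=2) -> return 1  (same call as traced above)
        -> return 3
        g(p=3) -> return 2  (same call as traced above)
      -> return 5
      g(p=4) -> return 3  (same call as traced above)
    -> return 8
    g(p=5) -> return 5  (same call as traced above)
  -> return 13
  g(p=6) -> return 8  (same call as traced above)
-> return 21

Final answer: 21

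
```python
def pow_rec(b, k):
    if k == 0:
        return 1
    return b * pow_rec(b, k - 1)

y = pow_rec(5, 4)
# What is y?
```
Call trace:
pow_rec(b=5, k=4)
  pow_rec(b=5, k=3)
    pow_rec(b=5, k=2)
      pow_rec(b=5, k=1)
        pow_rec(b=5, k=0)
        -> return 1
      -> return 5
    -> return 25
  -> return 125
-> return 625

Final answer: 625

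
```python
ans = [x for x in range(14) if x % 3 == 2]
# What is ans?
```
Trace:
  x=0
  x=1
  x=2
  x=3
  x=4
  x=5
  x=6
  x=7
  x=8
  x=9
  x=10
  x=11
  x=12
  x=13
  ans=[2, 5, 8, 11]

Final answer: [2, 5, 8, 11]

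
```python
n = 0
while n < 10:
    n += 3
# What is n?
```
Trace:
  n=0
  n=3
  n=6
  n=9
  n=12

Final answer: 12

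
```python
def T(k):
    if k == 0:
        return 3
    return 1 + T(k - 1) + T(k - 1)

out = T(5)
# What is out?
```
Call trace (a repeated sub-call is expanded the first time; later identical calls just restate its return value):
T(k=5)
  T(k=4)
    T(k=3)
      T(k=2)
        T(k=1)
          T(k=0)
          -> return 3
          T(k=0)
          -> return 3
        -> return 7
        T(k=1) -> return 7  (same call as traced above)
      -> return 15
      T(k=2) -> return 15  (same call as traced above)
    -> return 31
    T(k=3) -> return 31  (same call as traced above)
  -> return 63
  T(k=4) -> return 63  (same call as traced above)
-> return 127

Final answer: 127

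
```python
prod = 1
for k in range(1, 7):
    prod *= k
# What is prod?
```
Trace:
  prod=1
  prod=1, k=1
  prod=2, k=2
  prod=6, k=3
  prod=24, k=4
  prod=120, k=5
  prod=720, k=6

Final answer: 720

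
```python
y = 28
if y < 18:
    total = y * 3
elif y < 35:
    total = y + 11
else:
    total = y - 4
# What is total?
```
Trace:
  y=28
  y=28, total=39

Final answer: 39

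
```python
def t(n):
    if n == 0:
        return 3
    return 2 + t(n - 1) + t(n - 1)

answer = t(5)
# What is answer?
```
Call trace (a repeated sub-call is expanded the first time; later identical calls just restate its return value):
t(n=5)
  t(n=4)
    t(n=3)
      t(n=2)
        t(n=1)
          t(n=0)
          -> return 3
          t(n=0)
          -> return 3
        -> return 8
        t(n=1) -> return 8  (same call as traced above)
      -> return 18
      t(n=2) -> return 18  (same call as traced above)
    -> return 38
    t(n=3) -> return 38  (same call as traced above)
  -> return 78
  t(n=4) -> return 78  (same call as traced above)
-> return 158

Final answer: 158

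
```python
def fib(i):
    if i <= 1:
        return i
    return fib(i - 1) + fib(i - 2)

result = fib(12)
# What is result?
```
Call trace (a repeated sub-call is expanded the first time; later identical calls just restate its return value):
fib(i=12)
  fib(i=11)
    fib(i=10)
      fib(i=9)
        fib(i=8)
          fib(i=7)
            fib(i=6)
              fib(i=5)
                fib(i=4)
                  fib(i=3)
                    fib(i=2)
                      fib(i=1)
                      -> return 1
                      fib(i=0)
                      -> return 0
                    -> return 1
                    fib(i=1)
                    -> return 1
                  -> return 2
                  fib(i=2) -> return 1  (same call as traced above)
                -> return 3
                fib(i=3) -> return 2  (same call as traced above)
              -> return 5
              fib(i=4) -> return 3  (same call as traced above)
            -> return 8
            fib(i=5) -> return 5  (same call as traced above)
          -> return 13
          fib(i=6) -> return 8  (same call as traced above)
        -> return 21
        fib(i=7) -> return 13  (same call as traced above)
      -> return 34
      fib(i=8) -> return 21  (same call as traced above)
    -> return 55
    fib(i=9) -> return 34  (same call as traced above)
  -> return 89
  fib(i=10) -> return 55  (same call as traced above)
-> return 144

Final answer: 144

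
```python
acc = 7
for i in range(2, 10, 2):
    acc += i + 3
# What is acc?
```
Trace:
  acc=7
  acc=12, i=2
  acc=19, i=4
  acc=28, i=6
  acc=39, i=8

Final answer: 39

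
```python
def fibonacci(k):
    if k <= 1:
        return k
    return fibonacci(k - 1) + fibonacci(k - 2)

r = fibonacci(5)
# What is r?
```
Call trace (a repeated sub-call is expanded the first time; later identical calls just restate its return value):
fibonacci(k=5)
  fibonacci(k=4)
    fibonacci(k=3)
      fibonacci(k=2)
        fibonacci(k=1)
        -> return 1
        fibonacci(k=0)
        -> return 0
      -> return 1
      fibonacci(k=1)
      -> return 1
    -> return 2
    fibonacci(k=2) -> return 1  (same call as traced above)
  -> return 3
  fibonacci(k=3) -> return 2  (same call as traced above)
-> return 5

Final answer: 5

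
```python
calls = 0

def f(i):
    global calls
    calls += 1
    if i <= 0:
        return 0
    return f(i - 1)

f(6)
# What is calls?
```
Call trace:
f(i=6)
  f(i=5)
    f(i=4)
      f(i=3)
        f(i=2)
          f(i=1)
            f(i=0)
            -> return 0
          -> return 0
        -> return 0
      -> return 0
    -> return 0
  -> return 0
-> return 0

calls is incremented once per call. f is entered once for each i = 6, 5, 4, 3, 2, 1, 0 (the i <= 0 call returns without recursing), i.e. 6 + 1 calls.
calls = 7

Final answer: 7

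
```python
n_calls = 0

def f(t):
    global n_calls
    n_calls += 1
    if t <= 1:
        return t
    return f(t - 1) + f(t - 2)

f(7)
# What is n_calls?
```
Call trace (a repeated sub-call is expanded the first time; later identical calls just restate its return value):
f(t=7)
  f(t=6)
    f(t=5)
      f(t=4)
        f(t=3)
          f(t=2)
            f(t=1)
            -> return 1
            f(t=0)
            -> return 0
          -> return 1
          f(t=1)
          -> return 1
        -> return 2
        f(t=2) -> return 1  (same call as traced above)
      -> return 3
      f(t=3) -> return 2  (same call as traced above)
    -> return 5
    f(t=4) -> return 3  (same call as traced above)
  -> return 8
  f(t=5) -> return 5  (same call as traced above)
-> return 13

n_calls is incremented once per call, so count the calls in each subtree. Let C(t) = number of calls made by f(t).
C(0) = C(1) = 1 (base case, no recursion); C(t) = 1 + C(t - 1) + C(t - 2) otherwise.
C(2) = 1 + C(1) + C(0) = 1 + 1 + 1 = 3
C(3) = 1 + C(2) + C(1) = 1 + 3 + 1 = 5
C(4) = 1 + C(3) + C(2) = 1 + 5 + 3 = 9
C(5) = 1 + C(4) + C(3) = 1 + 9 + 5 = 15
C(6) = 1 + C(5) + C(4) = 1 + 15 + 9 = 25
C(7) = 1 + C(6) + C(5) = 1 + 25 + 15 = 41
n_calls = C(7) = 41

Final answer: 41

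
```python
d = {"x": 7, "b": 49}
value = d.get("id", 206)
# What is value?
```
Trace:
  d={'x': 7, 'b': 49}
  d={'x': 7, 'b': 49}, value=206

Final answer: 206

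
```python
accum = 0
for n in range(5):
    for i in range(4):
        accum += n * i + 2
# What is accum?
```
Trace:
  accum=0
  accum=2, n=0, i=0
  accum=4, n=0, i=1
  accum=6, n=0, i=2
  accum=8, n=0, i=3
  accum=10, n=1, i=0
  accum=13, n=1, i=1
  accum=17, n=1, i=2
  accum=22, n=1, i=3
  accum=24, n=2, i=0
  accum=28, n=2, i=1
  accum=34, n=2, i=2
  accum=42, n=2, i=3
  accum=44, n=3, i=0
  accum=49, n=3, i=1
  accum=57, n=3, i=2
  accum=68, n=3, i=3
  accum=70, n=4, i=0
  accum=76, n=4, i=1
  accum=86, n=4, i=2
  accum=100, n=4, i=3

Final answer: 100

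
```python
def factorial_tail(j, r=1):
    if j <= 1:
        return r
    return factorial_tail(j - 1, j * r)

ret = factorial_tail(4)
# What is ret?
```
Call trace:
factorial_tail(j=4, r=1)
  factorial_tail(j=3, r=4)
    factorial_tail(j=2, r=12)
      factorial_tail(j=1, r=24)
      -> return 24
    -> return 24
  -> return 24
-> return 24

Final answer: 24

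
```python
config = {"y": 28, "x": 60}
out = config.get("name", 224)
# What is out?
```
Trace:
  config={'y': 28, 'x': 60}
  config={'y': 28, 'x': 60}, out=224

Final answer: 224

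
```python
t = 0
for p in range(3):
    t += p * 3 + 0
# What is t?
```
Trace:
  t=0
  t=0, p=0
  t=3, p=1
  t=9, p=2

Final answer: 9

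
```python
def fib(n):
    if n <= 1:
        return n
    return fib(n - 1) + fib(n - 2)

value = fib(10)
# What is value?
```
Call trace (a repeated sub-call is expanded the first time; later identical calls just restate its return value):
fib(n=10)
  fib(n=9)
    fib(n=8)
      fib(n=7)
        fib(n=6)
          fib(n=5)
            fib(n=4)
              fib(n=3)
                fib(n=2)
                  fib(n=1)
                  -> return 1
                  fib(n=0)
                  -> return 0
                -> return 1
                fib(n=1)
                -> return 1
              -> return 2
              fib(n=2) -> return 1  (same call as traced above)
            -> return 3
            fib(n=3) -> return 2  (same call as traced above)
          -> return 5
          fib(n=4) -> return 3  (same call as traced above)
        -> return 8
        fib(n=5) -> return 5  (same call as traced above)
      -> return 13
      fib(n=6) -> return 8  (same call as traced above)
    -> return 21
    fib(n=7) -> return 13  (same call as traced above)
  -> return 34
  fib(n=8) -> return 21  (same call as traced above)
-> return 55

Final answer: 55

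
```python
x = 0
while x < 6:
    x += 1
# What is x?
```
Trace:
  x=0
  x=1
  x=2
  x=3
  x=4
  x=5
  x=6

Final answer: 6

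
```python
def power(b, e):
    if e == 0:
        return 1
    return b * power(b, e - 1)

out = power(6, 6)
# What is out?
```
Call trace:
power(b=6, e=6)
  power(b=6, e=5)
    power(b=6, e=4)
      power(b=6, e=3)
        power(b=6, e=2)
          power(b=6, e=1)
            power(b=6, e=0)
            -> return 1
          -> return 6
        -> return 36
      -> return 216
    -> return 1296
  -> return 7776
-> return 46656

Final answer: 46656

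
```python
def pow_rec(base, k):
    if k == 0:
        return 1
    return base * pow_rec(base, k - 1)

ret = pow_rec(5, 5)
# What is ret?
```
Call trace:
pow_rec(base=5, k=5)
  pow_rec(base=5, k=4)
    pow_rec(base=5, k=3)
      pow_rec(base=5, k=2)
        pow_rec(base=5, k=1)
          pow_rec(base=5, k=0)
          -> return 1
        -> return 5
      -> return 25
    -> return 125
  -> return 625
-> return 3125

Final answer: 3125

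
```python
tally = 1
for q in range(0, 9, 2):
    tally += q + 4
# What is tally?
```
Trace:
  tally=1
  tally=5, q=0
  tally=11, q=2
  tally=19, q=4
  tally=29, q=6
  tally=41, q=8

Final answer: 41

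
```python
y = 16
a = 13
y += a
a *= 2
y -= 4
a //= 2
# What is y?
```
Trace:
  y=16
  y=16, a=13
  y=29, a=13
  y=29, a=26
  y=25, a=26
  y=25, a=13

Final answer: 25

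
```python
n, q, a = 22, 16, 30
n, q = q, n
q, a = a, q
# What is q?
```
Trace:
  n=22, q=16, a=30
  n=16, q=22, a=30
  n=16, q=30, a=22

Final answer: 30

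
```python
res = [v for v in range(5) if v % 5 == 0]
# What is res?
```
Trace:
  v=0
  v=1
  v=2
  v=3
  v=4
  res=[0]

Final answer: [0]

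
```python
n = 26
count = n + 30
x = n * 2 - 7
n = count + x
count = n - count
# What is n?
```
Trace:
  n=26
  n=26, count=56
  n=26, count=56, x=45
  n=101, count=56, x=45
  n=101, count=45, x=45

Final answer: 101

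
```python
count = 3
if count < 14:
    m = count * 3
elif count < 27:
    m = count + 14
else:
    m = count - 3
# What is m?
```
Trace:
  count=3
  count=3, m=9

Final answer: 9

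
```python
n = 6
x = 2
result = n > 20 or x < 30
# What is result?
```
Trace:
  n=6
  n=6, x=2
  n=6, x=2, result=True

Final answer: True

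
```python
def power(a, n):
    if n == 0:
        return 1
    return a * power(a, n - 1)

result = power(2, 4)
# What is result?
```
Call trace:
power(a=2, n=4)
  power(a=2, n=3)
    power(a=2, n=2)
      power(a=2, n=1)
        power(a=2, n=0)
        -> return 1
      -> return 2
    -> return 4
  -> return 8
-> return 16

Final answer: 16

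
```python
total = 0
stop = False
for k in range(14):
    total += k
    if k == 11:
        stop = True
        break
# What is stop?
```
Trace:
  total=0
  total=0, stop=False
  total=0, stop=False, k=0
  total=1, stop=False, k=1
  total=3, stop=False, k=2
  total=6, stop=False, k=3
  total=10, stop=False, k=4
  total=15, stop=False, k=5
  total=21, stop=False, k=6
  total=28, stop=False, k=7
  total=36, stop=False, k=8
  total=45, stop=False, k=9
  total=55, stop=False, k=10
  total=66, stop=True, k=11

Final answer: True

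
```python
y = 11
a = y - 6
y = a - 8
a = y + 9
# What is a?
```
Trace:
  y=11
  y=11, a=5
  y=-3, a=5
  y=-3, a=6

Final answer: 6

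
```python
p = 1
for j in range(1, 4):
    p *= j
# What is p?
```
Trace:
  p=1
  p=1, j=1
  p=2, j=2
  p=6, j=3

Final answer: 6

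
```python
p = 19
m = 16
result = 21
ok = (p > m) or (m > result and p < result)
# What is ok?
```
Trace:
  p=19
  p=19, m=16
  p=19, m=16, result=21
  p=19, m=16, result=21, ok=True

Final answer: True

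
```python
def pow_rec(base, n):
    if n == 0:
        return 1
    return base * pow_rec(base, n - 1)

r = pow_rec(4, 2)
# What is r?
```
Call trace:
pow_rec(base=4, n=2)
  pow_rec(base=4, n=1)
    pow_rec(base=4, n=0)
    -> return 1
  -> return 4
-> return 16

Final answer: 16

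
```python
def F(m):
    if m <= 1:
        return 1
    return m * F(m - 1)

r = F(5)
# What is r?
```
Call trace:
F(m=5)
  F(m=4)
    F(m=3)
      F(m=2)
        F(m=1)
        -> return 1
      -> return 2
    -> return 6
  -> return 24
-> return 120

Final answer: 120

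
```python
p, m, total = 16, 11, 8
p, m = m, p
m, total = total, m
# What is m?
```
Trace:
  p=16, m=11, total=8
  p=11, m=16, total=8
  p=11, m=8, total=16

Final answer: 8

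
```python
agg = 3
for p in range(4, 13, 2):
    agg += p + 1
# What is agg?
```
Trace:
  agg=3
  agg=8, p=4
  agg=15, p=6
  agg=24, p=8
  agg=35, p=10
  agg=48, p=12

Final answer: 48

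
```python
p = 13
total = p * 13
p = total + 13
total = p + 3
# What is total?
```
Trace:
  p=13
  p=13, total=169
  p=182, total=169
  p=182, total=185

Final answer: 185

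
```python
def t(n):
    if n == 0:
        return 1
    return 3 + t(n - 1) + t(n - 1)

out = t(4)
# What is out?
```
Call trace (a repeated sub-call is expanded the first time; later identical calls just restate its return value):
t(n=4)
  t(n=3)
    t(n=2)
      t(n=1)
        t(n=0)
        -> return 1
        t(n=0)
        -> return 1
      -> return 5
      t(n=1) -> return 5  (same call as traced above)
    -> return 13
    t(n=2) -> return 13  (same call as traced above)
  -> return 29
  t(n=3) -> return 29  (same call as traced above)
-> return 61

Final answer: 61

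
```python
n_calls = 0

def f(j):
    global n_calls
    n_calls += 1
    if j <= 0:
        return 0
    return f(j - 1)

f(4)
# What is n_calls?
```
Call trace:
f(j=4)
  f(j=3)
    f(j=2)
      f(j=1)
        f(j=0)
        -> return 0
      -> return 0
    -> return 0
  -> return 0
-> return 0

n_calls is incremented once per call. f is entered once for each j = 4, 3, 2, 1, 0 (the j <= 0 call returns without recursing), i.e. 4 + 1 calls.
n_calls = 5

Final answer: 5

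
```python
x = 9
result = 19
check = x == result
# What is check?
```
Trace:
  x=9
  x=9, result=19
  x=9, result=19, check=False

Final answer: False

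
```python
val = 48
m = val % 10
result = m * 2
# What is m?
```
Trace:
  val=48
  val=48, m=8
  val=48, m=8, result=16

Final answer: 8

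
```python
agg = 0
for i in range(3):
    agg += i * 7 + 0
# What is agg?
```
Trace:
  agg=0
  agg=0, i=0
  agg=7, i=1
  agg=21, i=2

Final answer: 21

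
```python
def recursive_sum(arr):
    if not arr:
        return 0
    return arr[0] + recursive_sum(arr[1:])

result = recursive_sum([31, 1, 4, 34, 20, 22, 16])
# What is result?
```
Call trace:
recursive_sum(arr=[31, 1, 4, 34, 20, 22, 16])
  recursive_sum(arr=[1, 4, 34, 20, 22, 16])
    recursive_sum(arr=[4, 34, 20, 22, 16])
      recursive_sum(arr=[34, 20, 22, 16])
        recursive_sum(arr=[20, 22, 16])
          recursive_sum(arr=[22, 16])
            recursive_sum(arr=[16])
              recursive_sum(arr=[])
              -> return 0
            -> return 16
          -> return 38
        -> return 58
      -> return 92
    -> return 96
  -> return 97
-> return 128

Final answer: 128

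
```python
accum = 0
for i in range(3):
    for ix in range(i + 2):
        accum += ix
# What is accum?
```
Trace:
  accum=0
  accum=0, i=0, ix=0
  accum=1, i=0, ix=1
  accum=1, i=1, ix=0
  accum=2, i=1, ix=1
  accum=4, i=1, ix=2
  accum=4, i=2, ix=0
  accum=5, i=2, ix=1
  accum=7, i=2, ix=2
  accum=10, i=2, ix=3

Final answer: 10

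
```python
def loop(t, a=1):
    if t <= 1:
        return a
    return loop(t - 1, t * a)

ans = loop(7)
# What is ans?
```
Call trace:
loop(t=7, a=1)
  loop(t=6, a=7)
    loop(t=5, a=42)
      loop(t=4, a=210)
        loop(t=3, a=840)
          loop(t=2, a=2520)
            loop(t=1, a=5040)
            -> return 5040
          -> return 5040
        -> return 5040
      -> return 5040
    -> return 5040
  -> return 5040
-> return 5040

Final answer: 5040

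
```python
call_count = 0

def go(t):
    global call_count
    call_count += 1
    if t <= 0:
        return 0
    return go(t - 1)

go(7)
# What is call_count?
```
Call trace:
go(t=7)
  go(t=6)
    go(t=5)
      go(t=4)
        go(t=3)
          go(t=2)
            go(t=1)
              go(t=0)
              -> return 0
            -> return 0
          -> return 0
        -> return 0
      -> return 0
    -> return 0
  -> return 0
-> return 0

call_count is incremented once per call. go is entered once for each t = 7, 6, 5, 4, 3, 2, 1, 0 (the t <= 0 call returns without recursing), i.e. 7 + 1 calls.
call_count = 8

Final answer: 8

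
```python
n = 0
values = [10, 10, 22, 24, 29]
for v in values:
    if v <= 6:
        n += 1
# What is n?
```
Trace:
  n=0
  n=0, v=10
  n=0, v=10
  n=0, v=22
  n=0, v=24
  n=0, v=29

Final answer: 0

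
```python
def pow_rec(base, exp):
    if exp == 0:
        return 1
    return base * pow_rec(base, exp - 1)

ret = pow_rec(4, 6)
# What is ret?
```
Call trace:
pow_rec(base=4, exp=6)
  pow_rec(base=4, exp=5)
    pow_rec(base=4, exp=4)
      pow_rec(base=4, exp=3)
        pow_rec(base=4, exp=2)
          pow_rec(base=4, exp=1)
            pow_rec(base=4, exp=0)
            -> return 1
          -> return 4
        -> return 16
      -> return 64
    -> return 256
  -> return 1024
-> return 4096

Final answer: 4096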